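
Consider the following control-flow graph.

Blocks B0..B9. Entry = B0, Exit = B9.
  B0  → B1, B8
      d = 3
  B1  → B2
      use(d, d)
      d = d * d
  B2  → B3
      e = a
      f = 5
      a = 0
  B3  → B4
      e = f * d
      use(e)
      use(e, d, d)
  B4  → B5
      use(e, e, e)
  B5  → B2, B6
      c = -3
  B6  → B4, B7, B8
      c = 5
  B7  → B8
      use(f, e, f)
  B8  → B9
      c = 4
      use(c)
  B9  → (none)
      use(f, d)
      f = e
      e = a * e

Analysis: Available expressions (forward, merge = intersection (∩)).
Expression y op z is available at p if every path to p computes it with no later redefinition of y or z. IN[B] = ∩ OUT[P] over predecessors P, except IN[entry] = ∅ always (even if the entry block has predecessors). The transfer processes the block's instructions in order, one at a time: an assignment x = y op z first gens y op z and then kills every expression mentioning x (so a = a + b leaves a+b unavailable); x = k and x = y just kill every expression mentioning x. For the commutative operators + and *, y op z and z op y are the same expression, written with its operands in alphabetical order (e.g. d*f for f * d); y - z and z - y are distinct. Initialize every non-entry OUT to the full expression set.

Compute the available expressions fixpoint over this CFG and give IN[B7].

Answer: {d*f}

Derivation:
Converged values:
  B0: | IN={} | OUT={}
  B1: | IN={} | OUT={}
  B2: | IN={} | OUT={}
  B3: | IN={} | OUT={d*f}
  B4: | IN={d*f} | OUT={d*f}
  B5: | IN={d*f} | OUT={d*f}
  B6: | IN={d*f} | OUT={d*f}
  B7: | IN={d*f} | OUT={d*f}
  B8: | IN={} | OUT={}
  B9: | IN={} | OUT={}

Merge at B7: IN[B7] = OUT[B6] = {d*f}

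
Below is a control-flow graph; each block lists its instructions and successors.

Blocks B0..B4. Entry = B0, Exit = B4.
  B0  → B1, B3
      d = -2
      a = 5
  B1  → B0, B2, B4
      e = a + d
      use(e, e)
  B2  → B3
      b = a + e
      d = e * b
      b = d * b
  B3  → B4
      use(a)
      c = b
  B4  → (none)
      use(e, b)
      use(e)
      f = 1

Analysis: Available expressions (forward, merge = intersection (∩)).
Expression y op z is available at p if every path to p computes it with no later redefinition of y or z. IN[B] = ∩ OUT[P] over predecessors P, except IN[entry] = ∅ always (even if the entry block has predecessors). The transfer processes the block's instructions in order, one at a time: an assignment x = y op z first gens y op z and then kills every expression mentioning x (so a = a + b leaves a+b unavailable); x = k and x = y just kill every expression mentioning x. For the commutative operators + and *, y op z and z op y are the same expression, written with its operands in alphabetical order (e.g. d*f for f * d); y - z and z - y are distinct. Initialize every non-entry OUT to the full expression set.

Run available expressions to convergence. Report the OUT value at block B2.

Answer: {a+e}

Working:
Fixpoint table:
  B0:  IN={}  OUT={}
  B1:  IN={}  OUT={a+d}
  B2:  IN={a+d}  OUT={a+e}
  B3:  IN={}  OUT={}
  B4:  IN={}  OUT={}

Merge at B2: IN[B2] = OUT[B1] = {a+d}
Applying B2's transfer function to that IN value gives OUT[B2] (row B2 above).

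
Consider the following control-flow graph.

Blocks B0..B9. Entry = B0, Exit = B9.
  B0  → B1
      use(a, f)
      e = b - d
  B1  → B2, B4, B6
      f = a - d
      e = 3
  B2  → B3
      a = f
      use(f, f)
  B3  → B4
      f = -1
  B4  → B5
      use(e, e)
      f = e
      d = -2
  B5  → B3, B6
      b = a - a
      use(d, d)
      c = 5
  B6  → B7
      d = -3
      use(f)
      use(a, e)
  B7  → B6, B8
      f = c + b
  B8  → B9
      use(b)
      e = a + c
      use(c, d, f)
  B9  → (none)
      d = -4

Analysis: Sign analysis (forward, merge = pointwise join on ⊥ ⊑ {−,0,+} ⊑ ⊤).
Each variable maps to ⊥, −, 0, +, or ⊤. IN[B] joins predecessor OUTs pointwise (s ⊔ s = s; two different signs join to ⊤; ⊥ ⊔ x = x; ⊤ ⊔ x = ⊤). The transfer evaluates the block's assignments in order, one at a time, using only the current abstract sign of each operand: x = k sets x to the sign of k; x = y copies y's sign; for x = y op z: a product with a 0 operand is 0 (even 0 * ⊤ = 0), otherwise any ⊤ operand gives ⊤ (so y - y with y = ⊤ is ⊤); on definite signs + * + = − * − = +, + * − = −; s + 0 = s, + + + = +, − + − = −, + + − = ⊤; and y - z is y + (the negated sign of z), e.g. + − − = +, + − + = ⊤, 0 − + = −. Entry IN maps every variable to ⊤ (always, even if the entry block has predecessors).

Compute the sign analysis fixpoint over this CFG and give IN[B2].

Fixpoint table:
  B0:   IN=(all ⊤)   OUT=(all ⊤)
  B1:   IN=(all ⊤)   OUT={e:+; rest ⊤}
  B2:   IN={e:+; rest ⊤}   OUT={e:+; rest ⊤}
  B3:   IN={e:+; rest ⊤}   OUT={e:+, f:-; rest ⊤}
  B4:   IN={e:+; rest ⊤}   OUT={d:-, e:+, f:+; rest ⊤}
  B5:   IN={d:-, e:+, f:+; rest ⊤}   OUT={c:+, d:-, e:+, f:+; rest ⊤}
  B6:   IN={e:+; rest ⊤}   OUT={d:-, e:+; rest ⊤}
  B7:   IN={d:-, e:+; rest ⊤}   OUT={d:-, e:+; rest ⊤}
  B8:   IN={d:-, e:+; rest ⊤}   OUT={d:-; rest ⊤}
  B9:   IN={d:-; rest ⊤}   OUT={d:-; rest ⊤}

Merge at B2: IN[B2] = OUT[B1] = {a: ⊤, b: ⊤, c: ⊤, d: ⊤, e: +, f: ⊤}

Answer: {a: ⊤, b: ⊤, c: ⊤, d: ⊤, e: +, f: ⊤}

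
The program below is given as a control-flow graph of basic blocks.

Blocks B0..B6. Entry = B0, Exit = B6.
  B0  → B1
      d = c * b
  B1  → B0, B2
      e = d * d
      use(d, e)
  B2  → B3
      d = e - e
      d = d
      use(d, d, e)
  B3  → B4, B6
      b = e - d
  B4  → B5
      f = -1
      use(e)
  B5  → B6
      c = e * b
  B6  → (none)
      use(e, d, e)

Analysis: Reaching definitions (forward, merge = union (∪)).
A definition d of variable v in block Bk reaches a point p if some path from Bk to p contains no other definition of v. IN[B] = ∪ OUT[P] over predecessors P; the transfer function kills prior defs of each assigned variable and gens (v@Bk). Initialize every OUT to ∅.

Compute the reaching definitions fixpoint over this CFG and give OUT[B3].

Fixpoint table:
  B0:  IN={d@B0, e@B1}  OUT={d@B0, e@B1}
  B1:  IN={d@B0, e@B1}  OUT={d@B0, e@B1}
  B2:  IN={d@B0, e@B1}  OUT={d@B2, e@B1}
  B3:  IN={d@B2, e@B1}  OUT={b@B3, d@B2, e@B1}
  B4:  IN={b@B3, d@B2, e@B1}  OUT={b@B3, d@B2, e@B1, f@B4}
  B5:  IN={b@B3, d@B2, e@B1, f@B4}  OUT={b@B3, c@B5, d@B2, e@B1, f@B4}
  B6:  IN={b@B3, c@B5, d@B2, e@B1, f@B4}  OUT={b@B3, c@B5, d@B2, e@B1, f@B4}

Merge at B3: IN[B3] = OUT[B2] = {d@B2, e@B1}
Applying B3's transfer function to that IN value gives OUT[B3] (row B3 above).

Answer: {b@B3, d@B2, e@B1}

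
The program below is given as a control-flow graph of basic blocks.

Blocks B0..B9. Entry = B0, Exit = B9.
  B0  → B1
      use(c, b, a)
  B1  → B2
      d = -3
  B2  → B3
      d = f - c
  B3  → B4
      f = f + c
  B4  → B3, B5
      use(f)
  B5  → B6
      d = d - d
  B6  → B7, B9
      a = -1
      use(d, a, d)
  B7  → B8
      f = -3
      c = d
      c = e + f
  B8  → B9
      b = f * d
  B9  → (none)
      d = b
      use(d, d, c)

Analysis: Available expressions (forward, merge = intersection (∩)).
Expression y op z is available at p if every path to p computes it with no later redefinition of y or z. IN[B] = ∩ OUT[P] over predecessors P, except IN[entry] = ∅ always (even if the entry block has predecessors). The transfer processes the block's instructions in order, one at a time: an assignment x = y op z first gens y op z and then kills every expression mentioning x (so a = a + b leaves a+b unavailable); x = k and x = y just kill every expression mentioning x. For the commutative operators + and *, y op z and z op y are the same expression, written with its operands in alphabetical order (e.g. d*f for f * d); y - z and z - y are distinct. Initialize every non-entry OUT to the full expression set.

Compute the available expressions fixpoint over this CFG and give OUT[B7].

Fixpoint table:
  B0:  IN={}  OUT={}
  B1:  IN={}  OUT={}
  B2:  IN={}  OUT={f-c}
  B3:  IN={}  OUT={}
  B4:  IN={}  OUT={}
  B5:  IN={}  OUT={}
  B6:  IN={}  OUT={}
  B7:  IN={}  OUT={e+f}
  B8:  IN={e+f}  OUT={d*f, e+f}
  B9:  IN={}  OUT={}

Merge at B7: IN[B7] = OUT[B6] = {}
Applying B7's transfer function to that IN value gives OUT[B7] (row B7 above).

Answer: {e+f}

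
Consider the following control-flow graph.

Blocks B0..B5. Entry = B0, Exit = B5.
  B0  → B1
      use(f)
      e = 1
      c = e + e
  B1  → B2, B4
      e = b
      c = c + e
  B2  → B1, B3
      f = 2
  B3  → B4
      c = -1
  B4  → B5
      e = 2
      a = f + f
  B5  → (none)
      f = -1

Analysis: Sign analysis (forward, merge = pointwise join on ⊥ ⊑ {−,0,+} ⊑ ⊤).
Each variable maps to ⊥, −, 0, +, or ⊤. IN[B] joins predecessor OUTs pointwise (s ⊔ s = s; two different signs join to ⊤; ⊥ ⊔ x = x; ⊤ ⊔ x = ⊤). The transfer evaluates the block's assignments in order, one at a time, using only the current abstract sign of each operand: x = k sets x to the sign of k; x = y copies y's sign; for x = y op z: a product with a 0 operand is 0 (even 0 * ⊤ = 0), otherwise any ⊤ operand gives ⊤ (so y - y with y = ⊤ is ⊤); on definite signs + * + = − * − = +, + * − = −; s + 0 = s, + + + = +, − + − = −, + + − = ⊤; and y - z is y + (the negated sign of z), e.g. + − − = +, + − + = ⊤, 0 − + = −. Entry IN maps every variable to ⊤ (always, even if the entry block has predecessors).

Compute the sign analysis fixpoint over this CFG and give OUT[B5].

Answer: {a: ⊤, b: ⊤, c: ⊤, d: ⊤, e: +, f: -}

Derivation:
Converged values:
  B0:   IN=(all ⊤)   OUT={c:+, e:+; rest ⊤}
  B1:   IN=(all ⊤)   OUT=(all ⊤)
  B2:   IN=(all ⊤)   OUT={f:+; rest ⊤}
  B3:   IN={f:+; rest ⊤}   OUT={c:-, f:+; rest ⊤}
  B4:   IN=(all ⊤)   OUT={e:+; rest ⊤}
  B5:   IN={e:+; rest ⊤}   OUT={e:+, f:-; rest ⊤}

Merge at B5: IN[B5] = OUT[B4] = {a: ⊤, b: ⊤, c: ⊤, d: ⊤, e: +, f: ⊤}
Applying B5's transfer function to that IN value gives OUT[B5] (row B5 above).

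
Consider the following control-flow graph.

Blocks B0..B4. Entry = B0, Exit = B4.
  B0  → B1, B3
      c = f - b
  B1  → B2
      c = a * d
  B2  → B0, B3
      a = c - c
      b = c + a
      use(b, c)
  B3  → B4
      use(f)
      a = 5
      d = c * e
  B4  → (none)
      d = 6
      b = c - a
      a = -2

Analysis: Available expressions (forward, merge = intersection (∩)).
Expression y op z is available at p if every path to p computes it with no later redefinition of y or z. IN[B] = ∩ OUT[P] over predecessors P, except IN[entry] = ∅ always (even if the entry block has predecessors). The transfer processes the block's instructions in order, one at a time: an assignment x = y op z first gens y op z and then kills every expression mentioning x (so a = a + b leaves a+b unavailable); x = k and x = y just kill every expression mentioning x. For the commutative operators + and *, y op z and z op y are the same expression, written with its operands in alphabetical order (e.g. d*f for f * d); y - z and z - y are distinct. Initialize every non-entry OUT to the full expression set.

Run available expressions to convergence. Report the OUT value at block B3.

Converged values:
  B0:  IN={}  OUT={f-b}
  B1:  IN={f-b}  OUT={a*d, f-b}
  B2:  IN={a*d, f-b}  OUT={a+c, c-c}
  B3:  IN={}  OUT={c*e}
  B4:  IN={c*e}  OUT={c*e}

Merge at B3: IN[B3] = OUT[B0] ∩ OUT[B2] = {}
Applying B3's transfer function to that IN value gives OUT[B3] (row B3 above).

Answer: {c*e}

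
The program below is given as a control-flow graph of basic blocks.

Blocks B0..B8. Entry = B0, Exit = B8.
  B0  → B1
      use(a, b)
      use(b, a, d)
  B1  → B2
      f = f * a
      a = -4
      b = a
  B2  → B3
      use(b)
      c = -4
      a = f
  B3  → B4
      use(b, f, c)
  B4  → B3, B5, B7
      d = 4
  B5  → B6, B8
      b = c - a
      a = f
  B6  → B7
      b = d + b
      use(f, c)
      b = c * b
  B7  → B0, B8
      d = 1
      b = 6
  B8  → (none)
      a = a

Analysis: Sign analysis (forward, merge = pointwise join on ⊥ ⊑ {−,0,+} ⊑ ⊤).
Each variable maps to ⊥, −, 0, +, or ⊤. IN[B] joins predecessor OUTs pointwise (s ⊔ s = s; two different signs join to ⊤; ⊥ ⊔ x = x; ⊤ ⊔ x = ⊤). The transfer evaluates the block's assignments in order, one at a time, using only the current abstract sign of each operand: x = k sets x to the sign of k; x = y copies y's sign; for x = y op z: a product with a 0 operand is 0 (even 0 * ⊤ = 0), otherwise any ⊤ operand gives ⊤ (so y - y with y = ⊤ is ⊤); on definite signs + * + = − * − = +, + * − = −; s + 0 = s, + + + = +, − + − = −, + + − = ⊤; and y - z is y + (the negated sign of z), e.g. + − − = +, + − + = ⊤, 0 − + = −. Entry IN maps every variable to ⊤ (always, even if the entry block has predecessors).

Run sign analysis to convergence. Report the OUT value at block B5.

Answer: {a: ⊤, b: ⊤, c: -, d: +, e: ⊤, f: ⊤}

Working:
Per-block solution:
  B0: | IN=(all ⊤) | OUT=(all ⊤)
  B1: | IN=(all ⊤) | OUT={a:-, b:-; rest ⊤}
  B2: | IN={a:-, b:-; rest ⊤} | OUT={b:-, c:-; rest ⊤}
  B3: | IN={b:-, c:-; rest ⊤} | OUT={b:-, c:-; rest ⊤}
  B4: | IN={b:-, c:-; rest ⊤} | OUT={b:-, c:-, d:+; rest ⊤}
  B5: | IN={b:-, c:-, d:+; rest ⊤} | OUT={c:-, d:+; rest ⊤}
  B6: | IN={c:-, d:+; rest ⊤} | OUT={c:-, d:+; rest ⊤}
  B7: | IN={c:-, d:+; rest ⊤} | OUT={b:+, c:-, d:+; rest ⊤}
  B8: | IN={c:-, d:+; rest ⊤} | OUT={c:-, d:+; rest ⊤}

Merge at B5: IN[B5] = OUT[B4] = {a: ⊤, b: -, c: -, d: +, e: ⊤, f: ⊤}
Applying B5's transfer function to that IN value gives OUT[B5] (row B5 above).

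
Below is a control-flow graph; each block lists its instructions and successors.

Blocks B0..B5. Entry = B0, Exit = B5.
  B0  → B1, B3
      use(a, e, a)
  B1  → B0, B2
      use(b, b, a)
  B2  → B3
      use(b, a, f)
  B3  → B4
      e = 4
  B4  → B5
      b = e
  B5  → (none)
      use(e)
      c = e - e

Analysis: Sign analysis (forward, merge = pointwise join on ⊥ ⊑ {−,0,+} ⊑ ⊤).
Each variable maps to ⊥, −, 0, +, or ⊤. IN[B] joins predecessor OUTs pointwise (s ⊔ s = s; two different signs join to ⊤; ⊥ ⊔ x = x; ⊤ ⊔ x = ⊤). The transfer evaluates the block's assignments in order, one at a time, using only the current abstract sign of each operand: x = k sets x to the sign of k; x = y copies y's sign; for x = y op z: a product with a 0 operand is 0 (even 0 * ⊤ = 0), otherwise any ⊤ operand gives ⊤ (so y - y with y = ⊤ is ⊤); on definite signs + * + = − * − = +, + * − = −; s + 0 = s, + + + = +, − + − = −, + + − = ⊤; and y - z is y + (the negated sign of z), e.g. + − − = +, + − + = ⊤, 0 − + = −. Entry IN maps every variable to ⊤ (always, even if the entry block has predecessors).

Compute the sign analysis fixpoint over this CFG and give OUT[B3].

Answer: {a: ⊤, b: ⊤, c: ⊤, d: ⊤, e: +, f: ⊤}

Working:
Converged values:
  B0:   IN=(all ⊤)   OUT=(all ⊤)
  B1:   IN=(all ⊤)   OUT=(all ⊤)
  B2:   IN=(all ⊤)   OUT=(all ⊤)
  B3:   IN=(all ⊤)   OUT={e:+; rest ⊤}
  B4:   IN={e:+; rest ⊤}   OUT={b:+, e:+; rest ⊤}
  B5:   IN={b:+, e:+; rest ⊤}   OUT={b:+, e:+; rest ⊤}

Merge at B3: IN[B3] = OUT[B0] ⊔ OUT[B2] = {a: ⊤, b: ⊤, c: ⊤, d: ⊤, e: ⊤, f: ⊤}
Applying B3's transfer function to that IN value gives OUT[B3] (row B3 above).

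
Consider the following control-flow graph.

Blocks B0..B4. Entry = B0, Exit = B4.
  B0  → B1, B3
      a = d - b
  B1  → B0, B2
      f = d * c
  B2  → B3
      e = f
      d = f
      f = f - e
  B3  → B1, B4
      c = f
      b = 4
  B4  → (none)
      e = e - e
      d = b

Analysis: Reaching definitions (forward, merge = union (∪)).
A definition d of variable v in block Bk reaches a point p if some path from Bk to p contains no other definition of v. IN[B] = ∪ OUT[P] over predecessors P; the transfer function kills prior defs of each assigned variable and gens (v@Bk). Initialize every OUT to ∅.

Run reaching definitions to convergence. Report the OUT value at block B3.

Fixpoint table:
  B0: | IN={a@B0, b@B3, c@B3, d@B2, e@B2, f@B1} | OUT={a@B0, b@B3, c@B3, d@B2, e@B2, f@B1}
  B1: | IN={a@B0, b@B3, c@B3, d@B2, e@B2, f@B1, f@B2} | OUT={a@B0, b@B3, c@B3, d@B2, e@B2, f@B1}
  B2: | IN={a@B0, b@B3, c@B3, d@B2, e@B2, f@B1} | OUT={a@B0, b@B3, c@B3, d@B2, e@B2, f@B2}
  B3: | IN={a@B0, b@B3, c@B3, d@B2, e@B2, f@B1, f@B2} | OUT={a@B0, b@B3, c@B3, d@B2, e@B2, f@B1, f@B2}
  B4: | IN={a@B0, b@B3, c@B3, d@B2, e@B2, f@B1, f@B2} | OUT={a@B0, b@B3, c@B3, d@B4, e@B4, f@B1, f@B2}

Merge at B3: IN[B3] = OUT[B0] ⊔ OUT[B2] = {a@B0, b@B3, c@B3, d@B2, e@B2, f@B1, f@B2}
Applying B3's transfer function to that IN value gives OUT[B3] (row B3 above).

Answer: {a@B0, b@B3, c@B3, d@B2, e@B2, f@B1, f@B2}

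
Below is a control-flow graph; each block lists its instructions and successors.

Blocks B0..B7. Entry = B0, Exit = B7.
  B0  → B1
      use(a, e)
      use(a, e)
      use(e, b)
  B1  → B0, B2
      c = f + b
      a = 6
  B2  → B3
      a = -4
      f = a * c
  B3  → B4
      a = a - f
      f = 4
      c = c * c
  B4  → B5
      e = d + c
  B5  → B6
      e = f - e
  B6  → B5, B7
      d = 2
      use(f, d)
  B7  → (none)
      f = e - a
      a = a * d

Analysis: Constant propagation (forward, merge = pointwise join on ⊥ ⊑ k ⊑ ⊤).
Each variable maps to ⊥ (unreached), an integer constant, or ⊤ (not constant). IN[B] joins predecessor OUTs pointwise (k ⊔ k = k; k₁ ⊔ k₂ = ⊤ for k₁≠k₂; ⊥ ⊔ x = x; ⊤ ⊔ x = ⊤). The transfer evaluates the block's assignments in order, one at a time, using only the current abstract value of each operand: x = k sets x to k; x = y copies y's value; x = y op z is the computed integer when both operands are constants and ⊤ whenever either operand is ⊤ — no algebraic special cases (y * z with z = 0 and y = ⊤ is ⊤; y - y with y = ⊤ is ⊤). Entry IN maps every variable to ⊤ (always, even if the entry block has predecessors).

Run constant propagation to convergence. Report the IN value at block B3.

Fixpoint table:
  B0: | IN=(all ⊤) | OUT=(all ⊤)
  B1: | IN=(all ⊤) | OUT={a:6; rest ⊤}
  B2: | IN={a:6; rest ⊤} | OUT={a:-4; rest ⊤}
  B3: | IN={a:-4; rest ⊤} | OUT={f:4; rest ⊤}
  B4: | IN={f:4; rest ⊤} | OUT={f:4; rest ⊤}
  B5: | IN={f:4; rest ⊤} | OUT={f:4; rest ⊤}
  B6: | IN={f:4; rest ⊤} | OUT={d:2, f:4; rest ⊤}
  B7: | IN={d:2, f:4; rest ⊤} | OUT={d:2; rest ⊤}

Merge at B3: IN[B3] = OUT[B2] = {a: -4, b: ⊤, c: ⊤, d: ⊤, e: ⊤, f: ⊤}

Answer: {a: -4, b: ⊤, c: ⊤, d: ⊤, e: ⊤, f: ⊤}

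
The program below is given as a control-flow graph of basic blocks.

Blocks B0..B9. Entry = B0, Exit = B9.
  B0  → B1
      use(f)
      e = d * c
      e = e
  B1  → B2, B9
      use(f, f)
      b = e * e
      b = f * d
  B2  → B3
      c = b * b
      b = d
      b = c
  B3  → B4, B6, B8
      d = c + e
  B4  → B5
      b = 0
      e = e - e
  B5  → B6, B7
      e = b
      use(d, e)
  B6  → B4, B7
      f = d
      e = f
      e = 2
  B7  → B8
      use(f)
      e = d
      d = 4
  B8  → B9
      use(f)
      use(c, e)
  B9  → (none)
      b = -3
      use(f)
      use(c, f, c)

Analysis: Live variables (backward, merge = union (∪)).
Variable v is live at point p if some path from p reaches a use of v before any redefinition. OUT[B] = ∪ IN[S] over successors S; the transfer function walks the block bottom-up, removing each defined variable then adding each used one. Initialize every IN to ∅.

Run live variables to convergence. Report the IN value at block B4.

Answer: {c, d, e, f}

Working:
Per-block solution:
  B0:   IN={c, d, f}   OUT={c, d, e, f}
  B1:   IN={c, d, e, f}   OUT={b, c, d, e, f}
  B2:   IN={b, d, e, f}   OUT={c, e, f}
  B3:   IN={c, e, f}   OUT={c, d, e, f}
  B4:   IN={c, d, e, f}   OUT={b, c, d, f}
  B5:   IN={b, c, d, f}   OUT={c, d, f}
  B6:   IN={c, d}   OUT={c, d, e, f}
  B7:   IN={c, d, f}   OUT={c, e, f}
  B8:   IN={c, e, f}   OUT={c, f}
  B9:   IN={c, f}   OUT={}

Merge at B4: OUT[B4] = IN[B5] = {b, c, d, f}
Applying B4's transfer function to that OUT value gives IN[B4] (row B4 above).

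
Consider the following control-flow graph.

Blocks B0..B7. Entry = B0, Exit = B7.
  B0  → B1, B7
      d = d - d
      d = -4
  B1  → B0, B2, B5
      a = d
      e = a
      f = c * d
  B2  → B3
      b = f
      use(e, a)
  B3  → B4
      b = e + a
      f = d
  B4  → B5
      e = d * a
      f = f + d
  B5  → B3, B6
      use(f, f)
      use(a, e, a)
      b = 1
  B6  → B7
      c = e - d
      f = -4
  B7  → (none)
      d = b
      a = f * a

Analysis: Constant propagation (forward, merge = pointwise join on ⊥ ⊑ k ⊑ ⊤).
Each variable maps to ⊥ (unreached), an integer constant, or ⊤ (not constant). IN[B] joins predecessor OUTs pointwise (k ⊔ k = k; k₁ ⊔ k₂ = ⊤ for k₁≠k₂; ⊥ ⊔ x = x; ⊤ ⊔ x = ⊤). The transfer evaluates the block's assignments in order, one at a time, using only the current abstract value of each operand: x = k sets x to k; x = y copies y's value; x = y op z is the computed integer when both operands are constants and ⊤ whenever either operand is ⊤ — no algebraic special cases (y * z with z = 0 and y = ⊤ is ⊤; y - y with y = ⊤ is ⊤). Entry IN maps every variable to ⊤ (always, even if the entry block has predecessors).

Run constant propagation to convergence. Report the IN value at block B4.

Answer: {a: -4, b: ⊤, c: ⊤, d: -4, e: ⊤, f: -4}

Working:
Fixpoint table:
  B0:   IN=(all ⊤)   OUT={d:-4; rest ⊤}
  B1:   IN={d:-4; rest ⊤}   OUT={a:-4, d:-4, e:-4; rest ⊤}
  B2:   IN={a:-4, d:-4, e:-4; rest ⊤}   OUT={a:-4, d:-4, e:-4; rest ⊤}
  B3:   IN={a:-4, d:-4; rest ⊤}   OUT={a:-4, d:-4, f:-4; rest ⊤}
  B4:   IN={a:-4, d:-4, f:-4; rest ⊤}   OUT={a:-4, d:-4, e:16, f:-8; rest ⊤}
  B5:   IN={a:-4, d:-4; rest ⊤}   OUT={a:-4, b:1, d:-4; rest ⊤}
  B6:   IN={a:-4, b:1, d:-4; rest ⊤}   OUT={a:-4, b:1, d:-4, f:-4; rest ⊤}
  B7:   IN={d:-4; rest ⊤}   OUT=(all ⊤)

Merge at B4: IN[B4] = OUT[B3] = {a: -4, b: ⊤, c: ⊤, d: -4, e: ⊤, f: -4}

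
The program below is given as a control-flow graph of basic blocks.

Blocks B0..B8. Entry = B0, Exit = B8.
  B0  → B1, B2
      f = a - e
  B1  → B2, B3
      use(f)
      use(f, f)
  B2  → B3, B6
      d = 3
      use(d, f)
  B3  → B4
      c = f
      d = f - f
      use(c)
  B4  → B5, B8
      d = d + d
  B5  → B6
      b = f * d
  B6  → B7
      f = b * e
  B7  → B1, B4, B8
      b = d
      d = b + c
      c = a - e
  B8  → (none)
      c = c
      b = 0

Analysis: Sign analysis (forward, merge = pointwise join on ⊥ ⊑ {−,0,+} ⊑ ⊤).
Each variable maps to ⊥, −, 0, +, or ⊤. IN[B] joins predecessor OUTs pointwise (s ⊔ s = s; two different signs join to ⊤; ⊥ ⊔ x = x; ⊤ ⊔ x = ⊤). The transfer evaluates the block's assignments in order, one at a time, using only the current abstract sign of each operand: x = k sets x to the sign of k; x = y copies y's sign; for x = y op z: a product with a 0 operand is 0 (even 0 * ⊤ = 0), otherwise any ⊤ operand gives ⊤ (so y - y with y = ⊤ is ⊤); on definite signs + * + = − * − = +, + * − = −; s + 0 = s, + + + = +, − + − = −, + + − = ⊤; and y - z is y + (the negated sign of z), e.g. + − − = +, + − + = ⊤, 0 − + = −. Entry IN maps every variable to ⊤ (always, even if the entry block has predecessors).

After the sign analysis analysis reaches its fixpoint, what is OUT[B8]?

Fixpoint table:
  B0:   IN=(all ⊤)   OUT=(all ⊤)
  B1:   IN=(all ⊤)   OUT=(all ⊤)
  B2:   IN=(all ⊤)   OUT={d:+; rest ⊤}
  B3:   IN=(all ⊤)   OUT=(all ⊤)
  B4:   IN=(all ⊤)   OUT=(all ⊤)
  B5:   IN=(all ⊤)   OUT=(all ⊤)
  B6:   IN=(all ⊤)   OUT=(all ⊤)
  B7:   IN=(all ⊤)   OUT=(all ⊤)
  B8:   IN=(all ⊤)   OUT={b:0; rest ⊤}

Merge at B8: IN[B8] = OUT[B4] ⊔ OUT[B7] = {a: ⊤, b: ⊤, c: ⊤, d: ⊤, e: ⊤, f: ⊤}
Applying B8's transfer function to that IN value gives OUT[B8] (row B8 above).

Answer: {a: ⊤, b: 0, c: ⊤, d: ⊤, e: ⊤, f: ⊤}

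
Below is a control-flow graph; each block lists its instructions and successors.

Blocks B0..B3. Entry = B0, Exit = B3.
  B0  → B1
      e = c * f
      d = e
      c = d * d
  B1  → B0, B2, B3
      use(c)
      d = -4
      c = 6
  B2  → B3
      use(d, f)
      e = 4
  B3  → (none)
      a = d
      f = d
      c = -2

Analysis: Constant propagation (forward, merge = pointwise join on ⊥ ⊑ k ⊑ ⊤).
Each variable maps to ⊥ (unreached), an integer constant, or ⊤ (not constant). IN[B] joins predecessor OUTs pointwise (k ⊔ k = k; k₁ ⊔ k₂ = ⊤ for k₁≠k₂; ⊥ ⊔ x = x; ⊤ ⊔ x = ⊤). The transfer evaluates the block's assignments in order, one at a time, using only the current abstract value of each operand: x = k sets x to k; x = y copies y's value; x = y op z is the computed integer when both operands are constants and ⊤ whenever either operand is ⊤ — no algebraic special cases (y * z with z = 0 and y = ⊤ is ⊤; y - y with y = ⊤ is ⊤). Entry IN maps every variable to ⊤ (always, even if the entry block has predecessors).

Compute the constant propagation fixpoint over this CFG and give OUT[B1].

Answer: {a: ⊤, b: ⊤, c: 6, d: -4, e: ⊤, f: ⊤}

Derivation:
Per-block solution:
  B0: | IN=(all ⊤) | OUT=(all ⊤)
  B1: | IN=(all ⊤) | OUT={c:6, d:-4; rest ⊤}
  B2: | IN={c:6, d:-4; rest ⊤} | OUT={c:6, d:-4, e:4; rest ⊤}
  B3: | IN={c:6, d:-4; rest ⊤} | OUT={a:-4, c:-2, d:-4, f:-4; rest ⊤}

Merge at B1: IN[B1] = OUT[B0] = {a: ⊤, b: ⊤, c: ⊤, d: ⊤, e: ⊤, f: ⊤}
Applying B1's transfer function to that IN value gives OUT[B1] (row B1 above).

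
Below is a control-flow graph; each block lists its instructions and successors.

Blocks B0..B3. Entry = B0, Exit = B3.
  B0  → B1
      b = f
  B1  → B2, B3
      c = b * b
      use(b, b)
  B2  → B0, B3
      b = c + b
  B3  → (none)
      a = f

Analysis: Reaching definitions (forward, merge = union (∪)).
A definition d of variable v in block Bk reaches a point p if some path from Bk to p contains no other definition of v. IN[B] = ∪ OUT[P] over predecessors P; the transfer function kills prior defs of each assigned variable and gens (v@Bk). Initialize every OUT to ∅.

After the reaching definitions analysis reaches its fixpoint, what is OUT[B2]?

Per-block solution:
  B0: | IN={b@B2, c@B1} | OUT={b@B0, c@B1}
  B1: | IN={b@B0, c@B1} | OUT={b@B0, c@B1}
  B2: | IN={b@B0, c@B1} | OUT={b@B2, c@B1}
  B3: | IN={b@B0, b@B2, c@B1} | OUT={a@B3, b@B0, b@B2, c@B1}

Merge at B2: IN[B2] = OUT[B1] = {b@B0, c@B1}
Applying B2's transfer function to that IN value gives OUT[B2] (row B2 above).

Answer: {b@B2, c@B1}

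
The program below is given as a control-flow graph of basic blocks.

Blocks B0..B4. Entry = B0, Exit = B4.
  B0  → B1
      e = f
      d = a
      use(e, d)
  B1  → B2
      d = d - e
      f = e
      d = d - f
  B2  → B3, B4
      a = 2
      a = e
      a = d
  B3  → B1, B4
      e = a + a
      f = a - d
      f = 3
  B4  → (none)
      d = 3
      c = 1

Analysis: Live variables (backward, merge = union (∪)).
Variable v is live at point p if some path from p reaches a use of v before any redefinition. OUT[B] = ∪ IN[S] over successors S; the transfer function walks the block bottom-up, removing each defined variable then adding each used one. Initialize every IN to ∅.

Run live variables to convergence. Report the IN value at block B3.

Answer: {a, d}

Working:
Per-block solution:
  B0: | IN={a, f} | OUT={d, e}
  B1: | IN={d, e} | OUT={d, e}
  B2: | IN={d, e} | OUT={a, d}
  B3: | IN={a, d} | OUT={d, e}
  B4: | IN={} | OUT={}

Merge at B3: OUT[B3] = IN[B1] ⊔ IN[B4] = {d, e}
Applying B3's transfer function to that OUT value gives IN[B3] (row B3 above).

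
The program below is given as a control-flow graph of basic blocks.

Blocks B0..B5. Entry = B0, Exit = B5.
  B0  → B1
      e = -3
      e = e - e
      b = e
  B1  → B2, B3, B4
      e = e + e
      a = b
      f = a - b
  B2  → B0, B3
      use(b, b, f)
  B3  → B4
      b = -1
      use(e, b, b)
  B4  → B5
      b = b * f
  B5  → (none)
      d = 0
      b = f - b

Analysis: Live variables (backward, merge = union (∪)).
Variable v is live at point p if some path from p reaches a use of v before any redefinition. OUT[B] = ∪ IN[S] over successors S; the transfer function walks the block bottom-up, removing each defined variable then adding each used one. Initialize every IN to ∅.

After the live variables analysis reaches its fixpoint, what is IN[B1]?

Answer: {b, e}

Working:
Per-block solution:
  B0: | IN={} | OUT={b, e}
  B1: | IN={b, e} | OUT={b, e, f}
  B2: | IN={b, e, f} | OUT={e, f}
  B3: | IN={e, f} | OUT={b, f}
  B4: | IN={b, f} | OUT={b, f}
  B5: | IN={b, f} | OUT={}

Merge at B1: OUT[B1] = IN[B2] ⊔ IN[B3] ⊔ IN[B4] = {b, e, f}
Applying B1's transfer function to that OUT value gives IN[B1] (row B1 above).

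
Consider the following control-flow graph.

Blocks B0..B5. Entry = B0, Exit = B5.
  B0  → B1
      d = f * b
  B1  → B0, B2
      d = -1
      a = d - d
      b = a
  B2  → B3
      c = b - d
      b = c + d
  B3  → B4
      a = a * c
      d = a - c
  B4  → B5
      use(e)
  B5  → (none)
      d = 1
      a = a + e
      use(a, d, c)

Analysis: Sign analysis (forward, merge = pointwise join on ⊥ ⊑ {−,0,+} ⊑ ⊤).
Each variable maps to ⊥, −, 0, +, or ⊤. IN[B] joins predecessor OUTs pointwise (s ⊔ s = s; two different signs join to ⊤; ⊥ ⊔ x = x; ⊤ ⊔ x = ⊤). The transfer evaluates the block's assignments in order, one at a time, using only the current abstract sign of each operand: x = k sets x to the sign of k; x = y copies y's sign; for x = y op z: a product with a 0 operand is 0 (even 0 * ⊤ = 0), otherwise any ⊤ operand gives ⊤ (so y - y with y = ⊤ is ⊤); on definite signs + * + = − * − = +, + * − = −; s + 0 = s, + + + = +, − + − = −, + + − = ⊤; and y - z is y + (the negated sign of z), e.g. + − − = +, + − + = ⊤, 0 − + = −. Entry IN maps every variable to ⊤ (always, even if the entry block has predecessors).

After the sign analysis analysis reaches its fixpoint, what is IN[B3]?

Fixpoint table:
  B0:   IN=(all ⊤)   OUT=(all ⊤)
  B1:   IN=(all ⊤)   OUT={d:-; rest ⊤}
  B2:   IN={d:-; rest ⊤}   OUT={d:-; rest ⊤}
  B3:   IN={d:-; rest ⊤}   OUT=(all ⊤)
  B4:   IN=(all ⊤)   OUT=(all ⊤)
  B5:   IN=(all ⊤)   OUT={d:+; rest ⊤}

Merge at B3: IN[B3] = OUT[B2] = {a: ⊤, b: ⊤, c: ⊤, d: -, e: ⊤, f: ⊤}

Answer: {a: ⊤, b: ⊤, c: ⊤, d: -, e: ⊤, f: ⊤}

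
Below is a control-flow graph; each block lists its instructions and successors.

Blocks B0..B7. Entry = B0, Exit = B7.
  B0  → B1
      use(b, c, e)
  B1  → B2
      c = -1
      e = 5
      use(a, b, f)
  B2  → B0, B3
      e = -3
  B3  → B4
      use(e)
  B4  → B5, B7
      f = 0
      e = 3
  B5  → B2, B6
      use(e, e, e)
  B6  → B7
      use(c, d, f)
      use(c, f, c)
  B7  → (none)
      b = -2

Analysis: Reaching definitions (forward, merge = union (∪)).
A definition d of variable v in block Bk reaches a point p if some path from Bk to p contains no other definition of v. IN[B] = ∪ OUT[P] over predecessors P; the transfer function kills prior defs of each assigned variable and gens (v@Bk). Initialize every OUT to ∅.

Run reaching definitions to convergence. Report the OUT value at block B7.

Answer: {b@B7, c@B1, e@B4, f@B4}

Derivation:
Converged values:
  B0: | IN={c@B1, e@B2, f@B4} | OUT={c@B1, e@B2, f@B4}
  B1: | IN={c@B1, e@B2, f@B4} | OUT={c@B1, e@B1, f@B4}
  B2: | IN={c@B1, e@B1, e@B4, f@B4} | OUT={c@B1, e@B2, f@B4}
  B3: | IN={c@B1, e@B2, f@B4} | OUT={c@B1, e@B2, f@B4}
  B4: | IN={c@B1, e@B2, f@B4} | OUT={c@B1, e@B4, f@B4}
  B5: | IN={c@B1, e@B4, f@B4} | OUT={c@B1, e@B4, f@B4}
  B6: | IN={c@B1, e@B4, f@B4} | OUT={c@B1, e@B4, f@B4}
  B7: | IN={c@B1, e@B4, f@B4} | OUT={b@B7, c@B1, e@B4, f@B4}

Merge at B7: IN[B7] = OUT[B4] ⊔ OUT[B6] = {c@B1, e@B4, f@B4}
Applying B7's transfer function to that IN value gives OUT[B7] (row B7 above).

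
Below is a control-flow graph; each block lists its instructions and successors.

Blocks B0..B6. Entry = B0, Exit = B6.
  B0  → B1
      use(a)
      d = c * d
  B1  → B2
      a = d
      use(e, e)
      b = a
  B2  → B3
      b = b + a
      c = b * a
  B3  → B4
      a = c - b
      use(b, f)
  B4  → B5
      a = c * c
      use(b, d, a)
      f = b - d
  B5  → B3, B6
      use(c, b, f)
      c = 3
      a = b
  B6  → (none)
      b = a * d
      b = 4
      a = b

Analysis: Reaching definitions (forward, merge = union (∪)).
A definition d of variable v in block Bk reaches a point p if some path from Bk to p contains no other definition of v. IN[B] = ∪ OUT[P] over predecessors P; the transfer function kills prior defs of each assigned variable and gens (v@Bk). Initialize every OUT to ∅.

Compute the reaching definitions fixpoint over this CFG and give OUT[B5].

Converged values:
  B0:   IN={}   OUT={d@B0}
  B1:   IN={d@B0}   OUT={a@B1, b@B1, d@B0}
  B2:   IN={a@B1, b@B1, d@B0}   OUT={a@B1, b@B2, c@B2, d@B0}
  B3:   IN={a@B1, a@B5, b@B2, c@B2, c@B5, d@B0, f@B4}   OUT={a@B3, b@B2, c@B2, c@B5, d@B0, f@B4}
  B4:   IN={a@B3, b@B2, c@B2, c@B5, d@B0, f@B4}   OUT={a@B4, b@B2, c@B2, c@B5, d@B0, f@B4}
  B5:   IN={a@B4, b@B2, c@B2, c@B5, d@B0, f@B4}   OUT={a@B5, b@B2, c@B5, d@B0, f@B4}
  B6:   IN={a@B5, b@B2, c@B5, d@B0, f@B4}   OUT={a@B6, b@B6, c@B5, d@B0, f@B4}

Merge at B5: IN[B5] = OUT[B4] = {a@B4, b@B2, c@B2, c@B5, d@B0, f@B4}
Applying B5's transfer function to that IN value gives OUT[B5] (row B5 above).

Answer: {a@B5, b@B2, c@B5, d@B0, f@B4}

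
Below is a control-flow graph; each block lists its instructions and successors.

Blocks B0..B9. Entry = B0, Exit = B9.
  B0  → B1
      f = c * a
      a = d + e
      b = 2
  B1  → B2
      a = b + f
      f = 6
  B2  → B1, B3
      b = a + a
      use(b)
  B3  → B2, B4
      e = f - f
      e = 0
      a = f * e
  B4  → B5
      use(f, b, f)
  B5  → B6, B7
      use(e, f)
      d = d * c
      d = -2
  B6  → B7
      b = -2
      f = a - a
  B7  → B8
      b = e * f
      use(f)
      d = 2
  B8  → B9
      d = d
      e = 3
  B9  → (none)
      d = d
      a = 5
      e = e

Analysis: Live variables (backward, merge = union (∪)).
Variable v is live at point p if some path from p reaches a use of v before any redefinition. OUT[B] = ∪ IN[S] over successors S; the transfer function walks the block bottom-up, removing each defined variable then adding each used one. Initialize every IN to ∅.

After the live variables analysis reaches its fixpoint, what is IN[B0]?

Fixpoint table:
  B0: | IN={a, c, d, e} | OUT={b, c, d, f}
  B1: | IN={b, c, d, f} | OUT={a, c, d, f}
  B2: | IN={a, c, d, f} | OUT={b, c, d, f}
  B3: | IN={b, c, d, f} | OUT={a, b, c, d, e, f}
  B4: | IN={a, b, c, d, e, f} | OUT={a, c, d, e, f}
  B5: | IN={a, c, d, e, f} | OUT={a, e, f}
  B6: | IN={a, e} | OUT={e, f}
  B7: | IN={e, f} | OUT={d}
  B8: | IN={d} | OUT={d, e}
  B9: | IN={d, e} | OUT={}

Merge at B0: OUT[B0] = IN[B1] = {b, c, d, f}
Applying B0's transfer function to that OUT value gives IN[B0] (row B0 above).

Answer: {a, c, d, e}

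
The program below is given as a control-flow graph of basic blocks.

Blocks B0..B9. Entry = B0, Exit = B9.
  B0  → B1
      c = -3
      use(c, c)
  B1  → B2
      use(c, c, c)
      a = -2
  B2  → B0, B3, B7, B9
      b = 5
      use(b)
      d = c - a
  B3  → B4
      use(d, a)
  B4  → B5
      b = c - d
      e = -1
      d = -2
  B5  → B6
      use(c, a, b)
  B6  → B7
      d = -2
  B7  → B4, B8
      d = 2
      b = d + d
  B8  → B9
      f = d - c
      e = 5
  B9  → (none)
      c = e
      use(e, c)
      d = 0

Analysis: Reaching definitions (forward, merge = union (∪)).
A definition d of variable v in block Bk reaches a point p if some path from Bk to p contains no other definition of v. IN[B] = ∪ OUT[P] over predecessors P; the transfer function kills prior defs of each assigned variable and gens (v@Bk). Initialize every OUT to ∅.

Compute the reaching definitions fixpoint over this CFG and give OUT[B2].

Converged values:
  B0:   IN={a@B1, b@B2, c@B0, d@B2}   OUT={a@B1, b@B2, c@B0, d@B2}
  B1:   IN={a@B1, b@B2, c@B0, d@B2}   OUT={a@B1, b@B2, c@B0, d@B2}
  B2:   IN={a@B1, b@B2, c@B0, d@B2}   OUT={a@B1, b@B2, c@B0, d@B2}
  B3:   IN={a@B1, b@B2, c@B0, d@B2}   OUT={a@B1, b@B2, c@B0, d@B2}
  B4:   IN={a@B1, b@B2, b@B7, c@B0, d@B2, d@B7, e@B4}   OUT={a@B1, b@B4, c@B0, d@B4, e@B4}
  B5:   IN={a@B1, b@B4, c@B0, d@B4, e@B4}   OUT={a@B1, b@B4, c@B0, d@B4, e@B4}
  B6:   IN={a@B1, b@B4, c@B0, d@B4, e@B4}   OUT={a@B1, b@B4, c@B0, d@B6, e@B4}
  B7:   IN={a@B1, b@B2, b@B4, c@B0, d@B2, d@B6, e@B4}   OUT={a@B1, b@B7, c@B0, d@B7, e@B4}
  B8:   IN={a@B1, b@B7, c@B0, d@B7, e@B4}   OUT={a@B1, b@B7, c@B0, d@B7, e@B8, f@B8}
  B9:   IN={a@B1, b@B2, b@B7, c@B0, d@B2, d@B7, e@B8, f@B8}   OUT={a@B1, b@B2, b@B7, c@B9, d@B9, e@B8, f@B8}

Merge at B2: IN[B2] = OUT[B1] = {a@B1, b@B2, c@B0, d@B2}
Applying B2's transfer function to that IN value gives OUT[B2] (row B2 above).

Answer: {a@B1, b@B2, c@B0, d@B2}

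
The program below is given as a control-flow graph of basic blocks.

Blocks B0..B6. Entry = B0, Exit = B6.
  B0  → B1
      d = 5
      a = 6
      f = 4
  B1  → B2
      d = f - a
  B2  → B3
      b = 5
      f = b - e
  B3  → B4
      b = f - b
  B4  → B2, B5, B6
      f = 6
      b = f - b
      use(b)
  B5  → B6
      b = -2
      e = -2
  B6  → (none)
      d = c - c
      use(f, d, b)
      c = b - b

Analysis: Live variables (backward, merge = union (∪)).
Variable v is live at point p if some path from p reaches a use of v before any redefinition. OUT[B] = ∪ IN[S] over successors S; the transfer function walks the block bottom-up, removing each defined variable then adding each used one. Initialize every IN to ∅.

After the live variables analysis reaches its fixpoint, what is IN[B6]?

Per-block solution:
  B0:  IN={c, e}  OUT={a, c, e, f}
  B1:  IN={a, c, e, f}  OUT={c, e}
  B2:  IN={c, e}  OUT={b, c, e, f}
  B3:  IN={b, c, e, f}  OUT={b, c, e}
  B4:  IN={b, c, e}  OUT={b, c, e, f}
  B5:  IN={c, f}  OUT={b, c, f}
  B6:  IN={b, c, f}  OUT={}

B6 is the boundary node: OUT[B6] = {}
Applying B6's transfer function to that OUT value gives IN[B6] (row B6 above).

Answer: {b, c, f}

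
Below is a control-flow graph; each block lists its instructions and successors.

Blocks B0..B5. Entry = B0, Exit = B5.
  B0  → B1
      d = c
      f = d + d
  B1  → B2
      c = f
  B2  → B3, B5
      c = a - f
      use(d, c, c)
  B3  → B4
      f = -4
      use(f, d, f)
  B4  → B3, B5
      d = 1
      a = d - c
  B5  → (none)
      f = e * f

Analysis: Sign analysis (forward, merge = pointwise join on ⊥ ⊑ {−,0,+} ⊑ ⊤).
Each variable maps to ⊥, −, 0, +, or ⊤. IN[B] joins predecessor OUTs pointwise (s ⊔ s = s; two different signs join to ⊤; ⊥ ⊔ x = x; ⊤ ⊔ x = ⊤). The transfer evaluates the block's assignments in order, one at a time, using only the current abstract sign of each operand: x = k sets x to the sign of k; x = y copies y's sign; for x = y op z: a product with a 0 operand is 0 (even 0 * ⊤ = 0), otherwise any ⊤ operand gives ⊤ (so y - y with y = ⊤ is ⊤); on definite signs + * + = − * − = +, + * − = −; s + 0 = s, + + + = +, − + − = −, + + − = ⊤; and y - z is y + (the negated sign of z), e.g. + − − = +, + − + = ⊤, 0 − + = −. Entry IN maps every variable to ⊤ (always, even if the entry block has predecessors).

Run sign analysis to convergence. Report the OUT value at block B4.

Fixpoint table:
  B0: | IN=(all ⊤) | OUT=(all ⊤)
  B1: | IN=(all ⊤) | OUT=(all ⊤)
  B2: | IN=(all ⊤) | OUT=(all ⊤)
  B3: | IN=(all ⊤) | OUT={f:-; rest ⊤}
  B4: | IN={f:-; rest ⊤} | OUT={d:+, f:-; rest ⊤}
  B5: | IN=(all ⊤) | OUT=(all ⊤)

Merge at B4: IN[B4] = OUT[B3] = {a: ⊤, b: ⊤, c: ⊤, d: ⊤, e: ⊤, f: -}
Applying B4's transfer function to that IN value gives OUT[B4] (row B4 above).

Answer: {a: ⊤, b: ⊤, c: ⊤, d: +, e: ⊤, f: -}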